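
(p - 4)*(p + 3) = p^2 - p - 12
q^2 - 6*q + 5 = (q - 5)*(q - 1)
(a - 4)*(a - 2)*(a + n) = a^3 + a^2*n - 6*a^2 - 6*a*n + 8*a + 8*n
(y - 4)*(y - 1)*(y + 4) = y^3 - y^2 - 16*y + 16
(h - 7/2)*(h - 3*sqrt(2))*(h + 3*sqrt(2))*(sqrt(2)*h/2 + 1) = sqrt(2)*h^4/2 - 7*sqrt(2)*h^3/4 + h^3 - 9*sqrt(2)*h^2 - 7*h^2/2 - 18*h + 63*sqrt(2)*h/2 + 63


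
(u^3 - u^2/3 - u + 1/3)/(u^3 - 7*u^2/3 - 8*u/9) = 3*(-3*u^3 + u^2 + 3*u - 1)/(u*(-9*u^2 + 21*u + 8))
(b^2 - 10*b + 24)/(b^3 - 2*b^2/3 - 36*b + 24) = 3*(b - 4)/(3*b^2 + 16*b - 12)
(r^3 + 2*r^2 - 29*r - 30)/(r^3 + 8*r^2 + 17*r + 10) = (r^2 + r - 30)/(r^2 + 7*r + 10)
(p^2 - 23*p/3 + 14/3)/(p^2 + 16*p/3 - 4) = (p - 7)/(p + 6)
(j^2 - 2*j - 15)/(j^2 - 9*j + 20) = (j + 3)/(j - 4)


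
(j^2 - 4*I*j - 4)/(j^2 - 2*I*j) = (j - 2*I)/j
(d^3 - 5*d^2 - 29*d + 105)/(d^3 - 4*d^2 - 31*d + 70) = (d - 3)/(d - 2)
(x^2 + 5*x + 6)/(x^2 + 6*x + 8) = (x + 3)/(x + 4)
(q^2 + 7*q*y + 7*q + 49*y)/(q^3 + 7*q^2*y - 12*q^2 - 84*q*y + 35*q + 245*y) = (q + 7)/(q^2 - 12*q + 35)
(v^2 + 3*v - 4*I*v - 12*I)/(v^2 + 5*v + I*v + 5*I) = (v^2 + v*(3 - 4*I) - 12*I)/(v^2 + v*(5 + I) + 5*I)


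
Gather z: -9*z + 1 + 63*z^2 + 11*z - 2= 63*z^2 + 2*z - 1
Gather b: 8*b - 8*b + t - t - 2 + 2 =0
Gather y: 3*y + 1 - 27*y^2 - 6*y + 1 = -27*y^2 - 3*y + 2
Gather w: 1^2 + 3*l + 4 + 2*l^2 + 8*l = 2*l^2 + 11*l + 5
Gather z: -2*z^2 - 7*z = -2*z^2 - 7*z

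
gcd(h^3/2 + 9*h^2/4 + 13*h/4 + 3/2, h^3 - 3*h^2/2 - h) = 1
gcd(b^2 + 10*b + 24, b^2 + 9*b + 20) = b + 4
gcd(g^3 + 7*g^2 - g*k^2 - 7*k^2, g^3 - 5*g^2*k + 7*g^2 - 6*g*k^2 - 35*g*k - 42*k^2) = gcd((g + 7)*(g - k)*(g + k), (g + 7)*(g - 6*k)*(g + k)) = g^2 + g*k + 7*g + 7*k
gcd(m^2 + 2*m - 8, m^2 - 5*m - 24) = 1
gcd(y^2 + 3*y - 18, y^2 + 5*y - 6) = y + 6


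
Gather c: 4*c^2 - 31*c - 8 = 4*c^2 - 31*c - 8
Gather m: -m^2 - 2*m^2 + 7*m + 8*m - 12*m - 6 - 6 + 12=-3*m^2 + 3*m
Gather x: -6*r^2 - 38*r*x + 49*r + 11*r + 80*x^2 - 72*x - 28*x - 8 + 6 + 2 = -6*r^2 + 60*r + 80*x^2 + x*(-38*r - 100)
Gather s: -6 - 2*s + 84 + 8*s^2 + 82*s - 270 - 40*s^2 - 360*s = -32*s^2 - 280*s - 192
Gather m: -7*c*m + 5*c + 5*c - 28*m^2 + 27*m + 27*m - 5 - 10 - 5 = 10*c - 28*m^2 + m*(54 - 7*c) - 20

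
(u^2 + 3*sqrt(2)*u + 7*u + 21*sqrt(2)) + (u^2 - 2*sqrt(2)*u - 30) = 2*u^2 + sqrt(2)*u + 7*u - 30 + 21*sqrt(2)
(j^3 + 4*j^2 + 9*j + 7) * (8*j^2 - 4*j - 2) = 8*j^5 + 28*j^4 + 54*j^3 + 12*j^2 - 46*j - 14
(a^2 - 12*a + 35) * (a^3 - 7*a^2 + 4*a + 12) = a^5 - 19*a^4 + 123*a^3 - 281*a^2 - 4*a + 420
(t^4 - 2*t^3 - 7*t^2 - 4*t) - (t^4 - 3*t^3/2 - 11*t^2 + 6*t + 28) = -t^3/2 + 4*t^2 - 10*t - 28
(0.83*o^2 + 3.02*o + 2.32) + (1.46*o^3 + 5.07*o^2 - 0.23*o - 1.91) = 1.46*o^3 + 5.9*o^2 + 2.79*o + 0.41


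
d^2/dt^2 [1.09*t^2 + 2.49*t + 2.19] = 2.18000000000000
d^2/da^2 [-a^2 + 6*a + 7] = -2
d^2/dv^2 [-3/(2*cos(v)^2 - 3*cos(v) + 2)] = 3*(-16*sin(v)^4 + sin(v)^2 - 57*cos(v)/2 + 9*cos(3*v)/2 + 25)/(2*sin(v)^2 + 3*cos(v) - 4)^3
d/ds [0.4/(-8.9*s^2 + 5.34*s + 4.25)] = (7.12*s - 2.136)/(-8.9*s^2 + 5.34*s + 4.25)^2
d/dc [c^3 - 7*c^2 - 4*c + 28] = 3*c^2 - 14*c - 4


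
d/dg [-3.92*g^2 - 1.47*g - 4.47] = -7.84*g - 1.47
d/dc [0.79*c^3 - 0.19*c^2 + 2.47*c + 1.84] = 2.37*c^2 - 0.38*c + 2.47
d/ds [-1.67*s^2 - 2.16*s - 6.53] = -3.34*s - 2.16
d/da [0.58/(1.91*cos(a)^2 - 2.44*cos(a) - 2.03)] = (2.2156*cos(a) - 1.4152)*sin(a)/(-1.91*cos(a)^2 + 2.44*cos(a) + 2.03)^2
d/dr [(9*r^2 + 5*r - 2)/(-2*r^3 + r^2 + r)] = 2*(9*r^4 + 10*r^3 - 4*r^2 + 2*r + 1)/(r^2*(4*r^4 - 4*r^3 - 3*r^2 + 2*r + 1))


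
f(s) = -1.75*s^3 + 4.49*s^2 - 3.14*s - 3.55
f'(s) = -5.25*s^2 + 8.98*s - 3.14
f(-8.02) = 1213.17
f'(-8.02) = -412.84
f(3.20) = -24.96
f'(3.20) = -28.16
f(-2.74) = 74.76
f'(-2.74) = -67.16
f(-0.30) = -2.16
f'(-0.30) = -6.31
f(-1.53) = 18.03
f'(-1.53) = -29.17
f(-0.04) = -3.42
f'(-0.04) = -3.51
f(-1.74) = 24.73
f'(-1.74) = -34.66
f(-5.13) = 366.98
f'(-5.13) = -187.37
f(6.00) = -238.75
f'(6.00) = -138.26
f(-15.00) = 6960.05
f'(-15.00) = -1319.09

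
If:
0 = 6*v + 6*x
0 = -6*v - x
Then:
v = 0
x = 0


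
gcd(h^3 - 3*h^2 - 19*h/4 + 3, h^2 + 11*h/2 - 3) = h - 1/2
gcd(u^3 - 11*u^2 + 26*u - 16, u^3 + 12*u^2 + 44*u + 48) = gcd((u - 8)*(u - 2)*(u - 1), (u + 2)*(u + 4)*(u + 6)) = 1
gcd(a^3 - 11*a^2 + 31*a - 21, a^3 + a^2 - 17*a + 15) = a^2 - 4*a + 3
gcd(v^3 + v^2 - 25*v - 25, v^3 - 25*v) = v^2 - 25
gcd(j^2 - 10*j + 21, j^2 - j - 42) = j - 7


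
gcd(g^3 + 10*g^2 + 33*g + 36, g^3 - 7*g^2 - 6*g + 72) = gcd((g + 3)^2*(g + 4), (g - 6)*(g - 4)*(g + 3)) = g + 3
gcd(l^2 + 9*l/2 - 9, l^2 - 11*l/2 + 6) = l - 3/2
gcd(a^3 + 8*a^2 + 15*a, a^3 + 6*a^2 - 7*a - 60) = a + 5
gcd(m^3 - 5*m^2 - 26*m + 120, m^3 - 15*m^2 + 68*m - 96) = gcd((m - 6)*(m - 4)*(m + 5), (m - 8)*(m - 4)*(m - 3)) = m - 4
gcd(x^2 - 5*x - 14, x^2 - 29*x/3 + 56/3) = x - 7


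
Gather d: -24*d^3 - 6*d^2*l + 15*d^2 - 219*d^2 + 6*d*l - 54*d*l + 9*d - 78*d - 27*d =-24*d^3 + d^2*(-6*l - 204) + d*(-48*l - 96)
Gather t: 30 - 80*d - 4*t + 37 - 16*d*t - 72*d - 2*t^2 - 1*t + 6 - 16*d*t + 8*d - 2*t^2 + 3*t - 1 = -144*d - 4*t^2 + t*(-32*d - 2) + 72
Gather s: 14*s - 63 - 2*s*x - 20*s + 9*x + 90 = s*(-2*x - 6) + 9*x + 27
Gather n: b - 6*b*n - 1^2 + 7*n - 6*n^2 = b - 6*n^2 + n*(7 - 6*b) - 1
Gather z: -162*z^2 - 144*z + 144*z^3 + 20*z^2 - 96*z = 144*z^3 - 142*z^2 - 240*z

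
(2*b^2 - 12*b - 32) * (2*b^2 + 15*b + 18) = 4*b^4 + 6*b^3 - 208*b^2 - 696*b - 576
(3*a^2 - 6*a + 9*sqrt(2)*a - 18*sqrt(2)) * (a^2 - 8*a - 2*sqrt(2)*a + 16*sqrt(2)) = 3*a^4 - 30*a^3 + 3*sqrt(2)*a^3 - 30*sqrt(2)*a^2 + 12*a^2 + 48*sqrt(2)*a + 360*a - 576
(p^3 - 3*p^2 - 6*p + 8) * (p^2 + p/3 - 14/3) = p^5 - 8*p^4/3 - 35*p^3/3 + 20*p^2 + 92*p/3 - 112/3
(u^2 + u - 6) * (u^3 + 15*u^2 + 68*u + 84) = u^5 + 16*u^4 + 77*u^3 + 62*u^2 - 324*u - 504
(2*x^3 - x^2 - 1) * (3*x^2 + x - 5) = 6*x^5 - x^4 - 11*x^3 + 2*x^2 - x + 5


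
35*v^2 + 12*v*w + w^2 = (5*v + w)*(7*v + w)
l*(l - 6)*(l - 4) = l^3 - 10*l^2 + 24*l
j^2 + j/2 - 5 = (j - 2)*(j + 5/2)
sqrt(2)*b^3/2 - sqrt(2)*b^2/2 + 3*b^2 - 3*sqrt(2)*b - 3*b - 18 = (b - 3)*(b + 3*sqrt(2))*(sqrt(2)*b/2 + sqrt(2))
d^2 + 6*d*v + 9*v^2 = (d + 3*v)^2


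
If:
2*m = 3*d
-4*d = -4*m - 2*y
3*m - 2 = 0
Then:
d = 4/9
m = 2/3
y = -4/9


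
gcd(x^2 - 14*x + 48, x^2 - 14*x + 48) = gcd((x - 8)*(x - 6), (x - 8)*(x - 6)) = x^2 - 14*x + 48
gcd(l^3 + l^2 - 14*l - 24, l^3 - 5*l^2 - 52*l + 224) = l - 4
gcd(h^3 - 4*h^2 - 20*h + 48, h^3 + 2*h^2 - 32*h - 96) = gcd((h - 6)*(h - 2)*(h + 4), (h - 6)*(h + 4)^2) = h^2 - 2*h - 24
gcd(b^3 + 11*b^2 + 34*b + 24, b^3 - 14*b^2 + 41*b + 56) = b + 1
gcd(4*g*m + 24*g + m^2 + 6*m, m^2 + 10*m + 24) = m + 6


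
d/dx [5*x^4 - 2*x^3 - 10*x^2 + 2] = 2*x*(10*x^2 - 3*x - 10)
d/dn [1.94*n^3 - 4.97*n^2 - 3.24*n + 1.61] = 5.82*n^2 - 9.94*n - 3.24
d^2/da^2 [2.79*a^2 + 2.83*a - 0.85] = 5.58000000000000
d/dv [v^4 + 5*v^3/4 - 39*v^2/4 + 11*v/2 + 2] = 4*v^3 + 15*v^2/4 - 39*v/2 + 11/2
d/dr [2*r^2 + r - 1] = 4*r + 1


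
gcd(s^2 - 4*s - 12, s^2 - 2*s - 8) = s + 2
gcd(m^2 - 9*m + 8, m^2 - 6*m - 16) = m - 8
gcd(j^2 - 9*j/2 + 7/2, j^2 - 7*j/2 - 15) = 1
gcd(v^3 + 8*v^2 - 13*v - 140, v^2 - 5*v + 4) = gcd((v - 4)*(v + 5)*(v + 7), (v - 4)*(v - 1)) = v - 4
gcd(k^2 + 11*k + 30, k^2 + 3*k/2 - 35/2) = k + 5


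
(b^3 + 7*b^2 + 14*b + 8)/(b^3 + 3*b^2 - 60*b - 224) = (b^2 + 3*b + 2)/(b^2 - b - 56)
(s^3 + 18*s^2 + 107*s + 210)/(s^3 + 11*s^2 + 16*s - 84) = (s + 5)/(s - 2)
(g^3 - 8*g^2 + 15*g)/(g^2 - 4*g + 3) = g*(g - 5)/(g - 1)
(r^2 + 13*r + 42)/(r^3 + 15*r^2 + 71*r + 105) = (r + 6)/(r^2 + 8*r + 15)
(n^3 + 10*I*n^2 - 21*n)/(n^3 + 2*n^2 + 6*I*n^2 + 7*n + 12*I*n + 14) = n*(n + 3*I)/(n^2 + n*(2 - I) - 2*I)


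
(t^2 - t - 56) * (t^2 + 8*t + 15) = t^4 + 7*t^3 - 49*t^2 - 463*t - 840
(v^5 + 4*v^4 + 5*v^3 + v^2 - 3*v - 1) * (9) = 9*v^5 + 36*v^4 + 45*v^3 + 9*v^2 - 27*v - 9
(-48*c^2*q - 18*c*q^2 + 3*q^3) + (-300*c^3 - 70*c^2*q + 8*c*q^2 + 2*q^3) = -300*c^3 - 118*c^2*q - 10*c*q^2 + 5*q^3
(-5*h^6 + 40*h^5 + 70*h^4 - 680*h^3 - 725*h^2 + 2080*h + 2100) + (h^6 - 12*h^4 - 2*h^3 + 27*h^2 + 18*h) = -4*h^6 + 40*h^5 + 58*h^4 - 682*h^3 - 698*h^2 + 2098*h + 2100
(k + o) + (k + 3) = 2*k + o + 3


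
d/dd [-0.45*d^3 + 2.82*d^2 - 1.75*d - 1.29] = -1.35*d^2 + 5.64*d - 1.75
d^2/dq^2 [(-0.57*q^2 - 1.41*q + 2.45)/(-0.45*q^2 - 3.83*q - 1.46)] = (-1.39374*q^3 - 5.22369*q^2 - 30.89367*q - 81.997162)/(0.091125*q^6 + 2.326725*q^5 + 20.689965*q^4 + 71.279747*q^3 + 67.127442*q^2 + 24.492084*q + 3.112136)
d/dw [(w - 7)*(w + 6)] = 2*w - 1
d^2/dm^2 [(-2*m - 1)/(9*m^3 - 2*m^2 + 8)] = 2*(-m^2*(2*m + 1)*(27*m - 4)^2 + (54*m^2 - 8*m + (2*m + 1)*(27*m - 2))*(9*m^3 - 2*m^2 + 8))/(9*m^3 - 2*m^2 + 8)^3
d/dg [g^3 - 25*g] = 3*g^2 - 25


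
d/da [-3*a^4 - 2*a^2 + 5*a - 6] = -12*a^3 - 4*a + 5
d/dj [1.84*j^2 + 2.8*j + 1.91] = 3.68*j + 2.8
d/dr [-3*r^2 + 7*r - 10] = 7 - 6*r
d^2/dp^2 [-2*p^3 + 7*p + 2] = -12*p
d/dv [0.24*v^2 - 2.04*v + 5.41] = 0.48*v - 2.04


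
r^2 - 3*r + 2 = (r - 2)*(r - 1)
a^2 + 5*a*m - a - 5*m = (a - 1)*(a + 5*m)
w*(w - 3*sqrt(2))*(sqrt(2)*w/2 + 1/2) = sqrt(2)*w^3/2 - 5*w^2/2 - 3*sqrt(2)*w/2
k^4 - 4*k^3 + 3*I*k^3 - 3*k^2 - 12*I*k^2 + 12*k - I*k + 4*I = (k - 4)*(k + I)^3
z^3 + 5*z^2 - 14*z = z*(z - 2)*(z + 7)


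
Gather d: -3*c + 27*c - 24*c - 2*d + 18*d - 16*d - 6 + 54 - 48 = 0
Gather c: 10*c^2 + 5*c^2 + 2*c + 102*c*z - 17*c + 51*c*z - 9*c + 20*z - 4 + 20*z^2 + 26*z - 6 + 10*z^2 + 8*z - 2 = 15*c^2 + c*(153*z - 24) + 30*z^2 + 54*z - 12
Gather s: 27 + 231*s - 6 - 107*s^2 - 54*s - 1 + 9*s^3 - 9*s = 9*s^3 - 107*s^2 + 168*s + 20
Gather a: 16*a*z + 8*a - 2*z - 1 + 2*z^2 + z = a*(16*z + 8) + 2*z^2 - z - 1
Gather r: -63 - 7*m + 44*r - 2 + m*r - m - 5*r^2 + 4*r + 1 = -8*m - 5*r^2 + r*(m + 48) - 64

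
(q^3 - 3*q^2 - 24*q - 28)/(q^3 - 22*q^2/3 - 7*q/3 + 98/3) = 3*(q + 2)/(3*q - 7)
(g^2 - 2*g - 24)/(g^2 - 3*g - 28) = (g - 6)/(g - 7)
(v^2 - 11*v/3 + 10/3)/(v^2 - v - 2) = (v - 5/3)/(v + 1)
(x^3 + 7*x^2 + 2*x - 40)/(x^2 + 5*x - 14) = (x^2 + 9*x + 20)/(x + 7)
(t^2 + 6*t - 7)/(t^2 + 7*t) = (t - 1)/t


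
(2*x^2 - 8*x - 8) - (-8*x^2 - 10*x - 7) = 10*x^2 + 2*x - 1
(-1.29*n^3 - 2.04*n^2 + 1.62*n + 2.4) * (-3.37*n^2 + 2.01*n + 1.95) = 4.3473*n^5 + 4.2819*n^4 - 12.0753*n^3 - 8.8098*n^2 + 7.983*n + 4.68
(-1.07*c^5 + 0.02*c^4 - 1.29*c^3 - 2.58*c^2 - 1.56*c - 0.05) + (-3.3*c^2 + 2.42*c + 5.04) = -1.07*c^5 + 0.02*c^4 - 1.29*c^3 - 5.88*c^2 + 0.86*c + 4.99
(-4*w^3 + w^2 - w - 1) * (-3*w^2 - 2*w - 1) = 12*w^5 + 5*w^4 + 5*w^3 + 4*w^2 + 3*w + 1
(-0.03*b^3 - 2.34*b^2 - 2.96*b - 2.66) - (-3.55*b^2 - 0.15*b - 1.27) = -0.03*b^3 + 1.21*b^2 - 2.81*b - 1.39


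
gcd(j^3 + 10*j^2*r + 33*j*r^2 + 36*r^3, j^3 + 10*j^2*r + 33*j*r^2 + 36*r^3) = j^3 + 10*j^2*r + 33*j*r^2 + 36*r^3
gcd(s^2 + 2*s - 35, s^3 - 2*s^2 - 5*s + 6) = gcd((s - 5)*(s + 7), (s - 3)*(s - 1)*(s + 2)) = 1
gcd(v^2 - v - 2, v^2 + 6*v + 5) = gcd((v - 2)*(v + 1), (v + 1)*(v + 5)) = v + 1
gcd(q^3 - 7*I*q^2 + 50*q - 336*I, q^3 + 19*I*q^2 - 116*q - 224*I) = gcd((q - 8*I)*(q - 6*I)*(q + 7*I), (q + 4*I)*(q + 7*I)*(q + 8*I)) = q + 7*I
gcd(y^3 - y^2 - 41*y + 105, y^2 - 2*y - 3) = y - 3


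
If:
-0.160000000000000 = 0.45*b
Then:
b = -0.36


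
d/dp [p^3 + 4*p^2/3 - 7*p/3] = 3*p^2 + 8*p/3 - 7/3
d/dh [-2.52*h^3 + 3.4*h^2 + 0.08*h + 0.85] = -7.56*h^2 + 6.8*h + 0.08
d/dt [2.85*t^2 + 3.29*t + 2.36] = 5.7*t + 3.29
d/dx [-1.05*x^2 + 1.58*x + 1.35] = 1.58 - 2.1*x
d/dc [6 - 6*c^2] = -12*c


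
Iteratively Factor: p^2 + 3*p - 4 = (p - 1)*(p + 4)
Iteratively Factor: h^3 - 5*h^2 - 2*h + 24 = (h - 3)*(h^2 - 2*h - 8) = (h - 4)*(h - 3)*(h + 2)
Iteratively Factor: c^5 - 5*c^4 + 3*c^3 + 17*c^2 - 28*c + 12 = (c - 1)*(c^4 - 4*c^3 - c^2 + 16*c - 12) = (c - 2)*(c - 1)*(c^3 - 2*c^2 - 5*c + 6) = (c - 2)*(c - 1)*(c + 2)*(c^2 - 4*c + 3) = (c - 2)*(c - 1)^2*(c + 2)*(c - 3)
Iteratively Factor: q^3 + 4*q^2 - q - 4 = (q + 4)*(q^2 - 1) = (q + 1)*(q + 4)*(q - 1)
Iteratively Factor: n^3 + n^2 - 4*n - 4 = (n + 2)*(n^2 - n - 2) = (n + 1)*(n + 2)*(n - 2)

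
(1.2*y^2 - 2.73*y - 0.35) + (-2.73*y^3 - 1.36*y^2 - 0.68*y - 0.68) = -2.73*y^3 - 0.16*y^2 - 3.41*y - 1.03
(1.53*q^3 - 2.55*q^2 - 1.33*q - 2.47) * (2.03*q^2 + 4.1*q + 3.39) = 3.1059*q^5 + 1.0965*q^4 - 7.9682*q^3 - 19.1116*q^2 - 14.6357*q - 8.3733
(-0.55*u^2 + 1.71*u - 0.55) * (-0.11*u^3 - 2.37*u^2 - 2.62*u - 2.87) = 0.0605*u^5 + 1.1154*u^4 - 2.5512*u^3 - 1.5982*u^2 - 3.4667*u + 1.5785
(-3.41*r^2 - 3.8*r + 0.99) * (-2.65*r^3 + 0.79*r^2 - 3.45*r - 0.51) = 9.0365*r^5 + 7.3761*r^4 + 6.139*r^3 + 15.6312*r^2 - 1.4775*r - 0.5049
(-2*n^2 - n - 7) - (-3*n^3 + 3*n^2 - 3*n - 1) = 3*n^3 - 5*n^2 + 2*n - 6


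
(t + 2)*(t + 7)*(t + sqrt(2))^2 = t^4 + 2*sqrt(2)*t^3 + 9*t^3 + 16*t^2 + 18*sqrt(2)*t^2 + 18*t + 28*sqrt(2)*t + 28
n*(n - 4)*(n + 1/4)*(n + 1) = n^4 - 11*n^3/4 - 19*n^2/4 - n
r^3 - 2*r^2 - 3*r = r*(r - 3)*(r + 1)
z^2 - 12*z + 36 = (z - 6)^2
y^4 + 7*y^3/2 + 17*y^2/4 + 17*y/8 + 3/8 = (y + 1/2)^2*(y + 1)*(y + 3/2)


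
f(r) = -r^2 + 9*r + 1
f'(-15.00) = 39.00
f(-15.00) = -359.00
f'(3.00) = 3.00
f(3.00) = 19.00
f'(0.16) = 8.68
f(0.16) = 2.41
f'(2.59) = 3.82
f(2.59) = 17.60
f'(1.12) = 6.76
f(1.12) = 9.83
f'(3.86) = 1.28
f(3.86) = 20.84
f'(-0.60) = 10.20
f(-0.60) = -4.76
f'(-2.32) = 13.64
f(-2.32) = -25.26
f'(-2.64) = 14.28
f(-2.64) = -29.73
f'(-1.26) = 11.52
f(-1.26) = -11.93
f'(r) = 9 - 2*r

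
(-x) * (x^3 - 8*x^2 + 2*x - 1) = -x^4 + 8*x^3 - 2*x^2 + x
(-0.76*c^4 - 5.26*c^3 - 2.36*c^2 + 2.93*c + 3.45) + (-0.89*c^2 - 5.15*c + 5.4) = -0.76*c^4 - 5.26*c^3 - 3.25*c^2 - 2.22*c + 8.85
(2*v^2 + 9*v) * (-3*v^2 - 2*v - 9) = -6*v^4 - 31*v^3 - 36*v^2 - 81*v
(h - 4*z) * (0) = 0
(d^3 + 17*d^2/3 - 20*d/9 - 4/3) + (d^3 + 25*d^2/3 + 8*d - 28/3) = 2*d^3 + 14*d^2 + 52*d/9 - 32/3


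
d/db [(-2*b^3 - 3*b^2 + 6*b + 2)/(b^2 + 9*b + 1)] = (-2*b^4 - 36*b^3 - 39*b^2 - 10*b - 12)/(b^4 + 18*b^3 + 83*b^2 + 18*b + 1)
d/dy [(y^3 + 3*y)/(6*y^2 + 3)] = (2*y^4 - 3*y^2 + 3)/(3*(4*y^4 + 4*y^2 + 1))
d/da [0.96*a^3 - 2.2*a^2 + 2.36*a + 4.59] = 2.88*a^2 - 4.4*a + 2.36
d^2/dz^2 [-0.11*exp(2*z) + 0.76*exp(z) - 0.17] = (0.76 - 0.44*exp(z))*exp(z)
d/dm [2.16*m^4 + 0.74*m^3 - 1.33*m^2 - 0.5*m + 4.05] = 8.64*m^3 + 2.22*m^2 - 2.66*m - 0.5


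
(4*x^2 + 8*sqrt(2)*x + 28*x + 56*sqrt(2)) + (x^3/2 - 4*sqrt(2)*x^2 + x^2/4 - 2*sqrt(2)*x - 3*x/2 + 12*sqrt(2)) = x^3/2 - 4*sqrt(2)*x^2 + 17*x^2/4 + 6*sqrt(2)*x + 53*x/2 + 68*sqrt(2)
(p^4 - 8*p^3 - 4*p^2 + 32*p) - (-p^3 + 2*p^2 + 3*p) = p^4 - 7*p^3 - 6*p^2 + 29*p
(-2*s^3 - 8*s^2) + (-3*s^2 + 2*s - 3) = -2*s^3 - 11*s^2 + 2*s - 3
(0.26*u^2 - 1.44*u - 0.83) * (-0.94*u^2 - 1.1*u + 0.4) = -0.2444*u^4 + 1.0676*u^3 + 2.4682*u^2 + 0.337*u - 0.332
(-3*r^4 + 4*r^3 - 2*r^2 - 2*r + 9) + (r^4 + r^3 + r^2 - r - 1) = -2*r^4 + 5*r^3 - r^2 - 3*r + 8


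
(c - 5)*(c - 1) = c^2 - 6*c + 5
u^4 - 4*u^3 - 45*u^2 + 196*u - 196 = (u - 7)*(u - 2)^2*(u + 7)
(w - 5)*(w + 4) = w^2 - w - 20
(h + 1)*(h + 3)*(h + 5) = h^3 + 9*h^2 + 23*h + 15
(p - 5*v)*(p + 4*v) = p^2 - p*v - 20*v^2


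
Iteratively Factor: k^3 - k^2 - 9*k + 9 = (k + 3)*(k^2 - 4*k + 3) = (k - 3)*(k + 3)*(k - 1)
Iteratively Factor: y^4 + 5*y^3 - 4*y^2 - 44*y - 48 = (y + 4)*(y^3 + y^2 - 8*y - 12) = (y - 3)*(y + 4)*(y^2 + 4*y + 4) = (y - 3)*(y + 2)*(y + 4)*(y + 2)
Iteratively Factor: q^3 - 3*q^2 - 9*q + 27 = (q + 3)*(q^2 - 6*q + 9) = (q - 3)*(q + 3)*(q - 3)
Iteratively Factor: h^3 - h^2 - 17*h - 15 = (h + 1)*(h^2 - 2*h - 15) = (h + 1)*(h + 3)*(h - 5)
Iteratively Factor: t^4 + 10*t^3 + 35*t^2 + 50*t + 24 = (t + 2)*(t^3 + 8*t^2 + 19*t + 12) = (t + 1)*(t + 2)*(t^2 + 7*t + 12) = (t + 1)*(t + 2)*(t + 4)*(t + 3)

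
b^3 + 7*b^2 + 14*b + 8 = (b + 1)*(b + 2)*(b + 4)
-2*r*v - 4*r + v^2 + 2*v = (-2*r + v)*(v + 2)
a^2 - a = a*(a - 1)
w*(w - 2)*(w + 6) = w^3 + 4*w^2 - 12*w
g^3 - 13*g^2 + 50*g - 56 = (g - 7)*(g - 4)*(g - 2)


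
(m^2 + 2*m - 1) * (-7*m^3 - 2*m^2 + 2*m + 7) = -7*m^5 - 16*m^4 + 5*m^3 + 13*m^2 + 12*m - 7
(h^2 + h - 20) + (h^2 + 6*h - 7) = 2*h^2 + 7*h - 27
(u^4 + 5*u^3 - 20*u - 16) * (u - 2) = u^5 + 3*u^4 - 10*u^3 - 20*u^2 + 24*u + 32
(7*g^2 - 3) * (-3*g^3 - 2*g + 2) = -21*g^5 - 5*g^3 + 14*g^2 + 6*g - 6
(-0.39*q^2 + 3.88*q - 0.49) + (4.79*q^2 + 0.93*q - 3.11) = 4.4*q^2 + 4.81*q - 3.6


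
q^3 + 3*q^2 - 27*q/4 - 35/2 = (q - 5/2)*(q + 2)*(q + 7/2)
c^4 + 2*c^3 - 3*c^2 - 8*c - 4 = (c - 2)*(c + 1)^2*(c + 2)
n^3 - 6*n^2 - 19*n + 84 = (n - 7)*(n - 3)*(n + 4)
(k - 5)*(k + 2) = k^2 - 3*k - 10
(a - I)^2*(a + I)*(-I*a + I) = -I*a^4 - a^3 + I*a^3 + a^2 - I*a^2 - a + I*a + 1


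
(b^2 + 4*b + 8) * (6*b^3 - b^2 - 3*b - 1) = 6*b^5 + 23*b^4 + 41*b^3 - 21*b^2 - 28*b - 8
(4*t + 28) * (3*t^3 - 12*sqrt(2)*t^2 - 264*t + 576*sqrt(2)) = 12*t^4 - 48*sqrt(2)*t^3 + 84*t^3 - 1056*t^2 - 336*sqrt(2)*t^2 - 7392*t + 2304*sqrt(2)*t + 16128*sqrt(2)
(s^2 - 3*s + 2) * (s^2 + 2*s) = s^4 - s^3 - 4*s^2 + 4*s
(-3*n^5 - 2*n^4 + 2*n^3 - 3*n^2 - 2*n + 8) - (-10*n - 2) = -3*n^5 - 2*n^4 + 2*n^3 - 3*n^2 + 8*n + 10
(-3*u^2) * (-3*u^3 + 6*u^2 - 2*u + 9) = 9*u^5 - 18*u^4 + 6*u^3 - 27*u^2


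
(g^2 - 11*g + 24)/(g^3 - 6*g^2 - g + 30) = (g - 8)/(g^2 - 3*g - 10)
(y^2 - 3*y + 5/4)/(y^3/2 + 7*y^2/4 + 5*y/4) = (4*y^2 - 12*y + 5)/(y*(2*y^2 + 7*y + 5))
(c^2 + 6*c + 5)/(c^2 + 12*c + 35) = (c + 1)/(c + 7)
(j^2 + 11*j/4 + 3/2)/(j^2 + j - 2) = (j + 3/4)/(j - 1)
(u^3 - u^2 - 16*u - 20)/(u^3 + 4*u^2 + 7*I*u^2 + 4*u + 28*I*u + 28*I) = (u - 5)/(u + 7*I)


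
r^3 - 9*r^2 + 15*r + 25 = (r - 5)^2*(r + 1)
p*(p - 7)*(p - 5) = p^3 - 12*p^2 + 35*p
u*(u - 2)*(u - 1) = u^3 - 3*u^2 + 2*u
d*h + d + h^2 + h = (d + h)*(h + 1)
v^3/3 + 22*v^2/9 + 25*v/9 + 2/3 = (v/3 + 1/3)*(v + 1/3)*(v + 6)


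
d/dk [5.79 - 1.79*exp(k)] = -1.79*exp(k)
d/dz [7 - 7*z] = -7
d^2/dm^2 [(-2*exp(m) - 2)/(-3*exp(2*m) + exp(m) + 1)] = (18*exp(3*m) + 78*exp(2*m) + 18*exp(m) + 24)*exp(2*m)/(27*exp(6*m) - 27*exp(5*m) - 18*exp(4*m) + 17*exp(3*m) + 6*exp(2*m) - 3*exp(m) - 1)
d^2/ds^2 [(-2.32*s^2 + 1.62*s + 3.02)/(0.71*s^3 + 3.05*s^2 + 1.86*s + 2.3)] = (-2.339024*s^6 + 4.89985200000002*s^5 + 57.699996*s^4 + 209.860876*s^3 + 258.393852*s^2 + 5.01900000000003*s - 59.880936)/(0.357911*s^9 + 4.612515*s^8 + 22.627203*s^7 + 56.017895*s^6 + 89.160798*s^5 + 114.06687*s^4 + 95.989956*s^3 + 72.27474*s^2 + 29.5182*s + 12.167)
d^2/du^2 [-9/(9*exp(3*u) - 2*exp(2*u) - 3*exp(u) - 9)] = 9*(2*(-27*exp(2*u) + 4*exp(u) + 3)^2*exp(u) + (81*exp(2*u) - 8*exp(u) - 3)*(-9*exp(3*u) + 2*exp(2*u) + 3*exp(u) + 9))*exp(u)/(-9*exp(3*u) + 2*exp(2*u) + 3*exp(u) + 9)^3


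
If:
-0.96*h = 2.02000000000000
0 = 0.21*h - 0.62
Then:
No Solution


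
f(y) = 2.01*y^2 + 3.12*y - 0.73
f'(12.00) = 51.36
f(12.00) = 326.15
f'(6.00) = 27.24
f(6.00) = 90.35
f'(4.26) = 20.25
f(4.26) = 49.04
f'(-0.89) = -0.46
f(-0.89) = -1.91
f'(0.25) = 4.12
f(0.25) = 0.18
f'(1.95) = 10.96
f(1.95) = 13.00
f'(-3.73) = -11.87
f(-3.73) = 15.60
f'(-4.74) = -15.93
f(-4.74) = 29.64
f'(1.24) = 8.10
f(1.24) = 6.23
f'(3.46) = 17.03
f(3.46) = 34.13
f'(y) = 4.02*y + 3.12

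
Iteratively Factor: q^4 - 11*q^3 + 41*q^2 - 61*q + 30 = (q - 1)*(q^3 - 10*q^2 + 31*q - 30) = (q - 3)*(q - 1)*(q^2 - 7*q + 10) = (q - 5)*(q - 3)*(q - 1)*(q - 2)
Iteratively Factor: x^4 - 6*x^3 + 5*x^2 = (x - 5)*(x^3 - x^2) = x*(x - 5)*(x^2 - x) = x^2*(x - 5)*(x - 1)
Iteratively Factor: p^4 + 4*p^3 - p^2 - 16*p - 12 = (p - 2)*(p^3 + 6*p^2 + 11*p + 6) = (p - 2)*(p + 3)*(p^2 + 3*p + 2) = (p - 2)*(p + 1)*(p + 3)*(p + 2)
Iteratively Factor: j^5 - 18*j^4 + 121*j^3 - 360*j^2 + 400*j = (j - 5)*(j^4 - 13*j^3 + 56*j^2 - 80*j) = (j - 5)^2*(j^3 - 8*j^2 + 16*j) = j*(j - 5)^2*(j^2 - 8*j + 16) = j*(j - 5)^2*(j - 4)*(j - 4)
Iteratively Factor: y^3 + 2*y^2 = (y)*(y^2 + 2*y) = y^2*(y + 2)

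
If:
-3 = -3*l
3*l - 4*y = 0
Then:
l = 1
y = 3/4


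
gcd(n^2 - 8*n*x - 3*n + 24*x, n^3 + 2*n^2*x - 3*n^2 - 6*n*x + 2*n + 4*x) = 1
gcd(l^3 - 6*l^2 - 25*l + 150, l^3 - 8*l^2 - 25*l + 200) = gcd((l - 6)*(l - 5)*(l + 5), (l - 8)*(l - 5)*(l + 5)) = l^2 - 25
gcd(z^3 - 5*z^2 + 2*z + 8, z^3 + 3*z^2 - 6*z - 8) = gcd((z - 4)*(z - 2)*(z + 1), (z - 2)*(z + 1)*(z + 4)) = z^2 - z - 2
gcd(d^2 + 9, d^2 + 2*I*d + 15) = d - 3*I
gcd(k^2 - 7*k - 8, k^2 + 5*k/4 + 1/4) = k + 1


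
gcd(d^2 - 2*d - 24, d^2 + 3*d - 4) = d + 4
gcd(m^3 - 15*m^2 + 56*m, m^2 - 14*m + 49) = m - 7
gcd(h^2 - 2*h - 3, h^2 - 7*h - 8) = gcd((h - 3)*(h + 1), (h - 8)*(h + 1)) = h + 1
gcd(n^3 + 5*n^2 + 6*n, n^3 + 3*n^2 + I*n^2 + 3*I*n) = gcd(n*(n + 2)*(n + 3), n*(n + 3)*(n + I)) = n^2 + 3*n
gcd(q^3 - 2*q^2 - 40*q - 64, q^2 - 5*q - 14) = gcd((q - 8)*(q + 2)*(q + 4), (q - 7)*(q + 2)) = q + 2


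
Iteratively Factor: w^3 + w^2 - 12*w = (w + 4)*(w^2 - 3*w) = w*(w + 4)*(w - 3)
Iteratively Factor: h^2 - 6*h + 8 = (h - 2)*(h - 4)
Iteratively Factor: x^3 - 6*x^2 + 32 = (x + 2)*(x^2 - 8*x + 16) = (x - 4)*(x + 2)*(x - 4)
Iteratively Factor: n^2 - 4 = (n + 2)*(n - 2)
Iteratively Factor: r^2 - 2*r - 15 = (r - 5)*(r + 3)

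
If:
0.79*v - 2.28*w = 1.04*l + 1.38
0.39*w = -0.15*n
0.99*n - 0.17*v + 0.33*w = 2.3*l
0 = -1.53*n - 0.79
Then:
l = -0.33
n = -0.52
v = 1.88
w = 0.20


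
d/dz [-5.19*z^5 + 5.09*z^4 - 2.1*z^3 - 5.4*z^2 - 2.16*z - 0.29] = -25.95*z^4 + 20.36*z^3 - 6.3*z^2 - 10.8*z - 2.16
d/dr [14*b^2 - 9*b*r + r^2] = -9*b + 2*r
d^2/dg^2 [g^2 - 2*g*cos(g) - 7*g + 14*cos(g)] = 2*g*cos(g) + 4*sin(g) - 14*cos(g) + 2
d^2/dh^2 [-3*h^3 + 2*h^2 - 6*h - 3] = 4 - 18*h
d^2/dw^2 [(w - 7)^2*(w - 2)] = 6*w - 32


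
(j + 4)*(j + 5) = j^2 + 9*j + 20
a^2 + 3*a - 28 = (a - 4)*(a + 7)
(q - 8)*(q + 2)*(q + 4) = q^3 - 2*q^2 - 40*q - 64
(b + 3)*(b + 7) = b^2 + 10*b + 21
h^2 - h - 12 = (h - 4)*(h + 3)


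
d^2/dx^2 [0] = 0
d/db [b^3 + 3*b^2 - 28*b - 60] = 3*b^2 + 6*b - 28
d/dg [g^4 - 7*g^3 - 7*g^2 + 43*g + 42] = 4*g^3 - 21*g^2 - 14*g + 43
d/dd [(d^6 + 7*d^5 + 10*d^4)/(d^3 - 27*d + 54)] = d^3*(3*d^4 + 23*d^3 - 56*d^2 - 600*d - 720)/(d^5 + 3*d^4 - 45*d^3 - 27*d^2 + 648*d - 972)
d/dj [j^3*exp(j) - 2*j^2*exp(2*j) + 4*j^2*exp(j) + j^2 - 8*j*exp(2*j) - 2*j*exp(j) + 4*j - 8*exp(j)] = j^3*exp(j) - 4*j^2*exp(2*j) + 7*j^2*exp(j) - 20*j*exp(2*j) + 6*j*exp(j) + 2*j - 8*exp(2*j) - 10*exp(j) + 4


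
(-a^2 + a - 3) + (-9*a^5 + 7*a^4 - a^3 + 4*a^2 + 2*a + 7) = -9*a^5 + 7*a^4 - a^3 + 3*a^2 + 3*a + 4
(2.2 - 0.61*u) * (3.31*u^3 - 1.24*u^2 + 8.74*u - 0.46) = -2.0191*u^4 + 8.0384*u^3 - 8.0594*u^2 + 19.5086*u - 1.012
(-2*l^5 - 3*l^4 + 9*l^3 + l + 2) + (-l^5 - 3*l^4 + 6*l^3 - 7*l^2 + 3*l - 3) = -3*l^5 - 6*l^4 + 15*l^3 - 7*l^2 + 4*l - 1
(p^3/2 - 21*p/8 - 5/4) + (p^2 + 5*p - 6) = p^3/2 + p^2 + 19*p/8 - 29/4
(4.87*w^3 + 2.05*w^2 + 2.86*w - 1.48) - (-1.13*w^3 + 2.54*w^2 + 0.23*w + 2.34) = 6.0*w^3 - 0.49*w^2 + 2.63*w - 3.82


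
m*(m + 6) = m^2 + 6*m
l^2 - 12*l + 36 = (l - 6)^2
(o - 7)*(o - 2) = o^2 - 9*o + 14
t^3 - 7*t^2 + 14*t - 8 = (t - 4)*(t - 2)*(t - 1)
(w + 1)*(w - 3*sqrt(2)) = w^2 - 3*sqrt(2)*w + w - 3*sqrt(2)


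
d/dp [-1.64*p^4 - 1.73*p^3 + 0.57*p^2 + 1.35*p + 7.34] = -6.56*p^3 - 5.19*p^2 + 1.14*p + 1.35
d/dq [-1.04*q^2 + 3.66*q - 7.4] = 3.66 - 2.08*q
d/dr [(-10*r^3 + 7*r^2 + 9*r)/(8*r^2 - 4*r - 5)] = 5*(-16*r^4 + 16*r^3 + 10*r^2 - 14*r - 9)/(64*r^4 - 64*r^3 - 64*r^2 + 40*r + 25)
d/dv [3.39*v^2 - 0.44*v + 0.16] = 6.78*v - 0.44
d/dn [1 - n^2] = -2*n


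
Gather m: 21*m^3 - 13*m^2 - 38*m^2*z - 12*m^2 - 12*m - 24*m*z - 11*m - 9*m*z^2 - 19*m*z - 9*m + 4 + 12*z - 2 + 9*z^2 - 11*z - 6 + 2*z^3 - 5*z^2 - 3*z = 21*m^3 + m^2*(-38*z - 25) + m*(-9*z^2 - 43*z - 32) + 2*z^3 + 4*z^2 - 2*z - 4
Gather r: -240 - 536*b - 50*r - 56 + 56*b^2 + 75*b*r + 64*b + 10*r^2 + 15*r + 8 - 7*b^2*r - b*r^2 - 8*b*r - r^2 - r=56*b^2 - 472*b + r^2*(9 - b) + r*(-7*b^2 + 67*b - 36) - 288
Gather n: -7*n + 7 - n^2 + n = -n^2 - 6*n + 7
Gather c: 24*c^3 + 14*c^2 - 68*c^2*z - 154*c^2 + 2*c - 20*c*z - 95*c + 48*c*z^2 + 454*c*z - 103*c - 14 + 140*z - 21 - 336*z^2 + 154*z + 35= 24*c^3 + c^2*(-68*z - 140) + c*(48*z^2 + 434*z - 196) - 336*z^2 + 294*z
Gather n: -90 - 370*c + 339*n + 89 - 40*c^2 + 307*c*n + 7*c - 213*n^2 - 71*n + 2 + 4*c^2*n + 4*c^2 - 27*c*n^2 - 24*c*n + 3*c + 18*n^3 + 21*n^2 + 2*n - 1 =-36*c^2 - 360*c + 18*n^3 + n^2*(-27*c - 192) + n*(4*c^2 + 283*c + 270)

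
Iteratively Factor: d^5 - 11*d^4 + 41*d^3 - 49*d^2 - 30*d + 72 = (d - 2)*(d^4 - 9*d^3 + 23*d^2 - 3*d - 36) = (d - 2)*(d + 1)*(d^3 - 10*d^2 + 33*d - 36) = (d - 3)*(d - 2)*(d + 1)*(d^2 - 7*d + 12) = (d - 4)*(d - 3)*(d - 2)*(d + 1)*(d - 3)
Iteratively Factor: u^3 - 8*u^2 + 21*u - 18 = (u - 2)*(u^2 - 6*u + 9) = (u - 3)*(u - 2)*(u - 3)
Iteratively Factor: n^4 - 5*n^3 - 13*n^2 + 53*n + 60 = (n + 1)*(n^3 - 6*n^2 - 7*n + 60) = (n + 1)*(n + 3)*(n^2 - 9*n + 20) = (n - 5)*(n + 1)*(n + 3)*(n - 4)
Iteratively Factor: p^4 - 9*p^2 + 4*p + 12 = (p + 3)*(p^3 - 3*p^2 + 4) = (p - 2)*(p + 3)*(p^2 - p - 2) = (p - 2)*(p + 1)*(p + 3)*(p - 2)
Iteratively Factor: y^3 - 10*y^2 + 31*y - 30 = (y - 5)*(y^2 - 5*y + 6) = (y - 5)*(y - 3)*(y - 2)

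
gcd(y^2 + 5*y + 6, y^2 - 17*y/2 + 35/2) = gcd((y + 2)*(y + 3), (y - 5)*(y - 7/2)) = 1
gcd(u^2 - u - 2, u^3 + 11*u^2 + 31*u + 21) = u + 1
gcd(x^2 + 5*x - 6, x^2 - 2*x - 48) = x + 6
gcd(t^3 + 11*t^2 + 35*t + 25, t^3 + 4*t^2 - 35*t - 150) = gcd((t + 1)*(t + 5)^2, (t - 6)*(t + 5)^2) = t^2 + 10*t + 25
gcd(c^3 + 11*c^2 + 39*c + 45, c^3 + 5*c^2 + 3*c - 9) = c^2 + 6*c + 9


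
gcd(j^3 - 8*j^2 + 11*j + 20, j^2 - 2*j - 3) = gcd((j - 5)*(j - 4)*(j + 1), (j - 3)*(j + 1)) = j + 1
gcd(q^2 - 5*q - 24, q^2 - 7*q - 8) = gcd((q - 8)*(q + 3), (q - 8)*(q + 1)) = q - 8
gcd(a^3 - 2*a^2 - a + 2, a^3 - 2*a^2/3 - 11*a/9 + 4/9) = a + 1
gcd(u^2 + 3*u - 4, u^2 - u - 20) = u + 4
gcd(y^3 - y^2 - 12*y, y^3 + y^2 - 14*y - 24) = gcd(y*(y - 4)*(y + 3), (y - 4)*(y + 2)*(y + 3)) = y^2 - y - 12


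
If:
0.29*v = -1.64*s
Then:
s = -0.176829268292683*v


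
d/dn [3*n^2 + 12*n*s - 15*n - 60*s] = 6*n + 12*s - 15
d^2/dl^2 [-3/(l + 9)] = -6/(l + 9)^3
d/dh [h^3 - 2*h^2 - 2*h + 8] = 3*h^2 - 4*h - 2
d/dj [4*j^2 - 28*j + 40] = 8*j - 28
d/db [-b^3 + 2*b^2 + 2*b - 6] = -3*b^2 + 4*b + 2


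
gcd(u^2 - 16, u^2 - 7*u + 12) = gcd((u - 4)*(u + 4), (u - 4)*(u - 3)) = u - 4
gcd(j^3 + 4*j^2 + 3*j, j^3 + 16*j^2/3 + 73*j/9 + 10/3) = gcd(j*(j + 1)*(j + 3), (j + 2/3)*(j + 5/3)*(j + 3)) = j + 3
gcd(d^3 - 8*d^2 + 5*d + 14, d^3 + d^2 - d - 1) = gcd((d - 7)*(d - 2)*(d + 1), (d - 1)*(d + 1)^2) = d + 1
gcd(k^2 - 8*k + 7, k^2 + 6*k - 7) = k - 1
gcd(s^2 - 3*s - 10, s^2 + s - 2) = s + 2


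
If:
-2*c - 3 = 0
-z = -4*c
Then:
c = -3/2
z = -6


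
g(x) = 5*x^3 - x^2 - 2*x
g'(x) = 15*x^2 - 2*x - 2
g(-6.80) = -1604.80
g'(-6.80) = 705.20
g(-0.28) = 0.37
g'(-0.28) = -0.26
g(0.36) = -0.62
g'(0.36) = -0.78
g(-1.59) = -19.45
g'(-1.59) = 39.10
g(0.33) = -0.59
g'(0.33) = -1.03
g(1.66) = 16.80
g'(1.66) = 36.01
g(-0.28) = 0.37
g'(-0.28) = -0.26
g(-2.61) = -90.49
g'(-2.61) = 105.40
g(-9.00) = -3708.00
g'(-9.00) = 1231.00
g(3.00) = 120.00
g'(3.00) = 127.00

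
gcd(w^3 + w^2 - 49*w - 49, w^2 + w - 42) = w + 7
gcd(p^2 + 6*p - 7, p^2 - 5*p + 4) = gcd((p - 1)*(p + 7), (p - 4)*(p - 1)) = p - 1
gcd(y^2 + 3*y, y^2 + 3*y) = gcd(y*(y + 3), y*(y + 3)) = y^2 + 3*y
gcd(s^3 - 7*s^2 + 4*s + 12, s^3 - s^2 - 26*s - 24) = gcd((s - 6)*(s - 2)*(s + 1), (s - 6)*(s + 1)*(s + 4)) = s^2 - 5*s - 6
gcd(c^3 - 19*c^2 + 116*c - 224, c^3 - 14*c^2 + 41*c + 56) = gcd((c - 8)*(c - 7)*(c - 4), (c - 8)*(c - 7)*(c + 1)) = c^2 - 15*c + 56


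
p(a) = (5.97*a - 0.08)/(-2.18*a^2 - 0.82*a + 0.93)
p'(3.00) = 0.27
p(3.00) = -0.84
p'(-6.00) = 0.09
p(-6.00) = 0.49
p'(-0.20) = 6.00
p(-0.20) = -1.27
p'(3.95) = 0.16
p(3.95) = -0.65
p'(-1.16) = 21.14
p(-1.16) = 6.66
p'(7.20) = 0.05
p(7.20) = -0.36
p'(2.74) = 0.33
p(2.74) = -0.92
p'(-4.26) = 0.20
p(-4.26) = 0.73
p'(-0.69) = 56.87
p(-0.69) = -9.17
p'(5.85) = 0.07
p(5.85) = -0.44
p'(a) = (4.36*a + 0.82)*(5.97*a - 0.08)/(-2.18*a^2 - 0.82*a + 0.93)^2 + 5.97/(-2.18*a^2 - 0.82*a + 0.93)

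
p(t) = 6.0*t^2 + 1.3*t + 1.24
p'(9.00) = 109.30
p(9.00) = 498.94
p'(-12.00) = -142.70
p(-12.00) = 849.64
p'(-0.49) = -4.58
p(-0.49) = 2.04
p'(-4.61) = -54.02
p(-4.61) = 122.76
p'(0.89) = 11.98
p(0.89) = 7.15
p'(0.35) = 5.50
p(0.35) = 2.43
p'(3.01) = 37.42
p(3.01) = 59.51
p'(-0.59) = -5.78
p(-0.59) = 2.56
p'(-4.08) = -47.66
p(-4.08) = 95.81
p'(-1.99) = -22.58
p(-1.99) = 22.41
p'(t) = 12.0*t + 1.3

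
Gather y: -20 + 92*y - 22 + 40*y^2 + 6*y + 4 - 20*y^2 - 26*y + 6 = 20*y^2 + 72*y - 32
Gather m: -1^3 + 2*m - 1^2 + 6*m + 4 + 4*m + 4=12*m + 6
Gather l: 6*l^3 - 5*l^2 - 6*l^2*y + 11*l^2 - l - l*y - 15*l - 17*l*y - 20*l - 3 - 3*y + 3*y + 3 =6*l^3 + l^2*(6 - 6*y) + l*(-18*y - 36)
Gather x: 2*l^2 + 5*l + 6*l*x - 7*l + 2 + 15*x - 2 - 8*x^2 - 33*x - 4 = 2*l^2 - 2*l - 8*x^2 + x*(6*l - 18) - 4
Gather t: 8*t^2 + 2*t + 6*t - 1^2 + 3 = 8*t^2 + 8*t + 2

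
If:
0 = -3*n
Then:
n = 0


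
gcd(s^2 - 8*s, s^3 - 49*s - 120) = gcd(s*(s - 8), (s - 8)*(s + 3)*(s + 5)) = s - 8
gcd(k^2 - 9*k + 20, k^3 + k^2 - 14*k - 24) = k - 4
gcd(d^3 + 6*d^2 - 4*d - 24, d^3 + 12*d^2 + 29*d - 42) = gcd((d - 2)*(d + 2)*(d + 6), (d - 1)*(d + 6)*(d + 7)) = d + 6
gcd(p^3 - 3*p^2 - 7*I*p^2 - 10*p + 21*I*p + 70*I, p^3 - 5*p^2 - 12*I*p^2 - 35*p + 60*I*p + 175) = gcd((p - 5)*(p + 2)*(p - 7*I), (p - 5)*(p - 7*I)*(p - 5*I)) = p^2 + p*(-5 - 7*I) + 35*I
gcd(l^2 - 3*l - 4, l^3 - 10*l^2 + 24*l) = l - 4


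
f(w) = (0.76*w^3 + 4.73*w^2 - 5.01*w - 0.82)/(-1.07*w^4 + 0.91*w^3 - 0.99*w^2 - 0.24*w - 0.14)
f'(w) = (2.28*w^2 + 9.46*w - 5.01)/(-1.07*w^4 + 0.91*w^3 - 0.99*w^2 - 0.24*w - 0.14) + (0.76*w^3 + 4.73*w^2 - 5.01*w - 0.82)*(4.28*w^3 - 2.73*w^2 + 1.98*w + 0.24)/(-1.07*w^4 + 0.91*w^3 - 0.99*w^2 - 0.24*w - 0.14)^2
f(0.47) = 4.78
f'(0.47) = -11.12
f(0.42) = 5.33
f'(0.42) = -11.02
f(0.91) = 0.73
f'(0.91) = -6.25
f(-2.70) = -0.40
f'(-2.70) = -0.36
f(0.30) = 6.58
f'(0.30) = -9.34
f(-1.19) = -2.14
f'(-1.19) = -3.08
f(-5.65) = -0.03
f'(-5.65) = -0.03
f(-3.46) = -0.21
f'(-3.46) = -0.17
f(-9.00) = 0.02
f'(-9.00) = -0.01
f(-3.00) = -0.30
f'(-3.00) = -0.26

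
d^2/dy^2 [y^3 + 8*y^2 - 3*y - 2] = 6*y + 16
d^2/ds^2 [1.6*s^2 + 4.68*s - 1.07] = 3.20000000000000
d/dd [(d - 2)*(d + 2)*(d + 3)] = 3*d^2 + 6*d - 4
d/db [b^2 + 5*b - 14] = 2*b + 5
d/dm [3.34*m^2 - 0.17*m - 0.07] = 6.68*m - 0.17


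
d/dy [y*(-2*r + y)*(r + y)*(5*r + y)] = -10*r^3 - 14*r^2*y + 12*r*y^2 + 4*y^3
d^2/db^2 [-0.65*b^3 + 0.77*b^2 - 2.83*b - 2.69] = 1.54 - 3.9*b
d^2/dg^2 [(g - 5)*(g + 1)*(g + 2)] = 6*g - 4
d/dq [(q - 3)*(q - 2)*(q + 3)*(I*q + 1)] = 4*I*q^3 + q^2*(3 - 6*I) + q*(-4 - 18*I) - 9 + 18*I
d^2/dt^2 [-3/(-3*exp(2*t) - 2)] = (108*exp(2*t) - 72)*exp(2*t)/(3*exp(2*t) + 2)^3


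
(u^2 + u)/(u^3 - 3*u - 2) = u/(u^2 - u - 2)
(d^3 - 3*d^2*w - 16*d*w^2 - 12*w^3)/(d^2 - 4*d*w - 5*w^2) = (-d^2 + 4*d*w + 12*w^2)/(-d + 5*w)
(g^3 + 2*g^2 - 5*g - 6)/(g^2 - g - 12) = (g^2 - g - 2)/(g - 4)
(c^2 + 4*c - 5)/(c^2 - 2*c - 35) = (c - 1)/(c - 7)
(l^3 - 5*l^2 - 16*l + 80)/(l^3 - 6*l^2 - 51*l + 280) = (l^2 - 16)/(l^2 - l - 56)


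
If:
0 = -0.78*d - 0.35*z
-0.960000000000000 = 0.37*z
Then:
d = 1.16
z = -2.59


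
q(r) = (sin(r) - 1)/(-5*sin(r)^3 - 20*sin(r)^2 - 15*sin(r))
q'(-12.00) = -0.13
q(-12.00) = 0.03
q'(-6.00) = -0.71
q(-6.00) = 0.12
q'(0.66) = -0.09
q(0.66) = 0.02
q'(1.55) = -0.00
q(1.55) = 0.00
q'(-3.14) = 26282.27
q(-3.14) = -42.01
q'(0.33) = -0.50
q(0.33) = 0.09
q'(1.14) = -0.01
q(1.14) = 0.00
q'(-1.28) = 32.50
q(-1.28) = -4.77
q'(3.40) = 0.66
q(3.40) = -0.48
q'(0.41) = -0.30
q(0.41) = 0.06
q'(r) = (sin(r) - 1)*(15*sin(r)^2*cos(r) + 40*sin(r)*cos(r) + 15*cos(r))/(-5*sin(r)^3 - 20*sin(r)^2 - 15*sin(r))^2 + cos(r)/(-5*sin(r)^3 - 20*sin(r)^2 - 15*sin(r)) = (2*sin(r)^3 + sin(r)^2 - 8*sin(r) - 3)*cos(r)/(5*(sin(r) + 1)^2*(sin(r) + 3)^2*sin(r)^2)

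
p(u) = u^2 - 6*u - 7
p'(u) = 2*u - 6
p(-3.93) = 32.02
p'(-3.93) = -13.86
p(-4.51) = 40.40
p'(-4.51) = -15.02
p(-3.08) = 20.97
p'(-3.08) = -12.16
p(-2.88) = 18.57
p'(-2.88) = -11.76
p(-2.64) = 15.81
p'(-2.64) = -11.28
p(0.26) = -8.49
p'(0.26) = -5.48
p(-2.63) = 15.70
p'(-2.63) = -11.26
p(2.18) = -15.33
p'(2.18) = -1.64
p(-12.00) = 209.00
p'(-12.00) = -30.00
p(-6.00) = 65.00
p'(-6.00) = -18.00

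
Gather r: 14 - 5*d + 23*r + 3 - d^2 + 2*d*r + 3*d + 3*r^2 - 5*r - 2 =-d^2 - 2*d + 3*r^2 + r*(2*d + 18) + 15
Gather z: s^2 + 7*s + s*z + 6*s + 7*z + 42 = s^2 + 13*s + z*(s + 7) + 42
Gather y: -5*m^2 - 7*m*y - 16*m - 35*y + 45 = -5*m^2 - 16*m + y*(-7*m - 35) + 45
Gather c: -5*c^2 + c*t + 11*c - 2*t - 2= -5*c^2 + c*(t + 11) - 2*t - 2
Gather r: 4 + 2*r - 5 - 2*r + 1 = 0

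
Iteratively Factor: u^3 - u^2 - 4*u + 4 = (u - 1)*(u^2 - 4) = (u - 1)*(u + 2)*(u - 2)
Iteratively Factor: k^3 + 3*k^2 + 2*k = (k)*(k^2 + 3*k + 2) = k*(k + 2)*(k + 1)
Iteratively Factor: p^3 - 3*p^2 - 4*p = (p - 4)*(p^2 + p) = (p - 4)*(p + 1)*(p)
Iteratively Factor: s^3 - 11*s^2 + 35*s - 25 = (s - 5)*(s^2 - 6*s + 5) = (s - 5)*(s - 1)*(s - 5)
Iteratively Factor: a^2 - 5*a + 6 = (a - 3)*(a - 2)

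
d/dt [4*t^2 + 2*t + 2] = 8*t + 2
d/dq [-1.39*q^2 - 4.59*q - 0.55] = -2.78*q - 4.59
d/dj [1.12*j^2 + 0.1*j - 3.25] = 2.24*j + 0.1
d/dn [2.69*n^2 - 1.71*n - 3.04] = 5.38*n - 1.71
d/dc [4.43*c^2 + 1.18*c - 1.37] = 8.86*c + 1.18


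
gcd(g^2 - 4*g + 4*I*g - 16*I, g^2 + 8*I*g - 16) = g + 4*I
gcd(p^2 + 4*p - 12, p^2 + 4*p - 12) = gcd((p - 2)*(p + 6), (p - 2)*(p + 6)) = p^2 + 4*p - 12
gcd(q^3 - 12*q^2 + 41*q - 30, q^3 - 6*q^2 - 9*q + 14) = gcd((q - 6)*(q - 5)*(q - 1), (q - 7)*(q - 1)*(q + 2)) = q - 1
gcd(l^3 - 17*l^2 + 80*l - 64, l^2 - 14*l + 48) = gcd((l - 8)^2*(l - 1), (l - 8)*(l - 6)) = l - 8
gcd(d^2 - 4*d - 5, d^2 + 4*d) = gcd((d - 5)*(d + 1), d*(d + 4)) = 1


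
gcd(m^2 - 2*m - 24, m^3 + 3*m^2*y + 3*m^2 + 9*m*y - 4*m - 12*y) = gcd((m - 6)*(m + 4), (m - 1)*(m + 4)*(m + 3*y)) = m + 4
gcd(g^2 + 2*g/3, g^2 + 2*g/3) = g^2 + 2*g/3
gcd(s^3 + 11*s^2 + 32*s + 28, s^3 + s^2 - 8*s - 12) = s^2 + 4*s + 4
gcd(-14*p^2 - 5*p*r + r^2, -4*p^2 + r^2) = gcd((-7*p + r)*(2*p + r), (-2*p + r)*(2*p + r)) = 2*p + r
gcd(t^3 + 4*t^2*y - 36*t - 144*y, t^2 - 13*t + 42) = t - 6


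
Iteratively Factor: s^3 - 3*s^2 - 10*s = (s)*(s^2 - 3*s - 10) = s*(s - 5)*(s + 2)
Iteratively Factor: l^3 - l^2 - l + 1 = (l - 1)*(l^2 - 1) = (l - 1)^2*(l + 1)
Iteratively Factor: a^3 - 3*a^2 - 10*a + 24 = (a - 4)*(a^2 + a - 6) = (a - 4)*(a + 3)*(a - 2)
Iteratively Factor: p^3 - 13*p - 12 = (p + 1)*(p^2 - p - 12) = (p - 4)*(p + 1)*(p + 3)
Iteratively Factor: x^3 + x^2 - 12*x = (x - 3)*(x^2 + 4*x) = (x - 3)*(x + 4)*(x)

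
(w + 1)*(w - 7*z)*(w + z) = w^3 - 6*w^2*z + w^2 - 7*w*z^2 - 6*w*z - 7*z^2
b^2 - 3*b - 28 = (b - 7)*(b + 4)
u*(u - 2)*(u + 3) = u^3 + u^2 - 6*u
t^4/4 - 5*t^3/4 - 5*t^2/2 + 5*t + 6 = (t/2 + 1/2)*(t/2 + 1)*(t - 6)*(t - 2)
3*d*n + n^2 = n*(3*d + n)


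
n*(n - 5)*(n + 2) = n^3 - 3*n^2 - 10*n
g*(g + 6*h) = g^2 + 6*g*h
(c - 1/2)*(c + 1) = c^2 + c/2 - 1/2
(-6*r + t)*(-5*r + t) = 30*r^2 - 11*r*t + t^2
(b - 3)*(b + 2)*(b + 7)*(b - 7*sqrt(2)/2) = b^4 - 7*sqrt(2)*b^3/2 + 6*b^3 - 21*sqrt(2)*b^2 - 13*b^2 - 42*b + 91*sqrt(2)*b/2 + 147*sqrt(2)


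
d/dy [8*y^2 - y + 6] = 16*y - 1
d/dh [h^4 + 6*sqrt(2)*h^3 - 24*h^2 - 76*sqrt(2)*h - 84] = 4*h^3 + 18*sqrt(2)*h^2 - 48*h - 76*sqrt(2)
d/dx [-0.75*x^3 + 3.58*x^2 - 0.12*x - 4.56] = -2.25*x^2 + 7.16*x - 0.12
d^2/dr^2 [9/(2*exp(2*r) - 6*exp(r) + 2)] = 9*((3 - 4*exp(r))*(exp(2*r) - 3*exp(r) + 1) + 2*(2*exp(r) - 3)^2*exp(r))*exp(r)/(2*(exp(2*r) - 3*exp(r) + 1)^3)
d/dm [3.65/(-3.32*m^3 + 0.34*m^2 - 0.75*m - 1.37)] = (36.354*m^2 - 2.482*m + 2.7375)/(3.32*m^3 - 0.34*m^2 + 0.75*m + 1.37)^2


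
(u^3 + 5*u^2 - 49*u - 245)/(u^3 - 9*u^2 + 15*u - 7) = (u^2 + 12*u + 35)/(u^2 - 2*u + 1)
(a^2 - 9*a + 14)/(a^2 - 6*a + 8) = (a - 7)/(a - 4)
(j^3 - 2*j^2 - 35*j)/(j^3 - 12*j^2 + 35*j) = (j + 5)/(j - 5)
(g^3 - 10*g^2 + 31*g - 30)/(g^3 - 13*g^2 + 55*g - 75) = (g - 2)/(g - 5)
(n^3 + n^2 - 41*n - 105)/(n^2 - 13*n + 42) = (n^2 + 8*n + 15)/(n - 6)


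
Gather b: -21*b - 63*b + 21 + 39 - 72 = -84*b - 12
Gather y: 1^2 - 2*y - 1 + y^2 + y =y^2 - y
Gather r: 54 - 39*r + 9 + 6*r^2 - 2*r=6*r^2 - 41*r + 63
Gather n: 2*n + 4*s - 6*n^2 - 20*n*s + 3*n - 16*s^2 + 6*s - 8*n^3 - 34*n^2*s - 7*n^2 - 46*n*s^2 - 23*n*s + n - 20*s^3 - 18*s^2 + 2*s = -8*n^3 + n^2*(-34*s - 13) + n*(-46*s^2 - 43*s + 6) - 20*s^3 - 34*s^2 + 12*s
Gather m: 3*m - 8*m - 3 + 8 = 5 - 5*m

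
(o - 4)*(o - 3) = o^2 - 7*o + 12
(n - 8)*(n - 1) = n^2 - 9*n + 8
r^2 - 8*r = r*(r - 8)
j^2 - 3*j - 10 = (j - 5)*(j + 2)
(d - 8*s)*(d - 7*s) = d^2 - 15*d*s + 56*s^2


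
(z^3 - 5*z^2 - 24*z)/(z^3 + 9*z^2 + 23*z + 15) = z*(z - 8)/(z^2 + 6*z + 5)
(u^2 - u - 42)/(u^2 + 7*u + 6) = (u - 7)/(u + 1)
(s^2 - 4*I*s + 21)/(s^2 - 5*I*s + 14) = (s + 3*I)/(s + 2*I)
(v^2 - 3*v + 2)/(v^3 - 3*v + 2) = (v - 2)/(v^2 + v - 2)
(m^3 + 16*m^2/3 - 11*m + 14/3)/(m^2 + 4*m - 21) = (3*m^2 - 5*m + 2)/(3*(m - 3))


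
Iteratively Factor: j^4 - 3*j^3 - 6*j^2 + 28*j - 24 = (j - 2)*(j^3 - j^2 - 8*j + 12) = (j - 2)^2*(j^2 + j - 6) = (j - 2)^3*(j + 3)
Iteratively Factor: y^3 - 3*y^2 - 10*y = (y + 2)*(y^2 - 5*y) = y*(y + 2)*(y - 5)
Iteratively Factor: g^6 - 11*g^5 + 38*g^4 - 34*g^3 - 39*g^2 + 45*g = (g)*(g^5 - 11*g^4 + 38*g^3 - 34*g^2 - 39*g + 45) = g*(g - 1)*(g^4 - 10*g^3 + 28*g^2 - 6*g - 45) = g*(g - 1)*(g + 1)*(g^3 - 11*g^2 + 39*g - 45) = g*(g - 3)*(g - 1)*(g + 1)*(g^2 - 8*g + 15) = g*(g - 3)^2*(g - 1)*(g + 1)*(g - 5)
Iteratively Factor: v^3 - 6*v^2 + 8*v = (v - 4)*(v^2 - 2*v) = v*(v - 4)*(v - 2)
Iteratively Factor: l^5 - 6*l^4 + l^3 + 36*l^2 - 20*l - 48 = (l - 3)*(l^4 - 3*l^3 - 8*l^2 + 12*l + 16) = (l - 3)*(l - 2)*(l^3 - l^2 - 10*l - 8) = (l - 4)*(l - 3)*(l - 2)*(l^2 + 3*l + 2) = (l - 4)*(l - 3)*(l - 2)*(l + 2)*(l + 1)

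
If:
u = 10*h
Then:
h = u/10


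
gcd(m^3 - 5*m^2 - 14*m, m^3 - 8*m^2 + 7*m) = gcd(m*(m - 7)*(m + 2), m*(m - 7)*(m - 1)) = m^2 - 7*m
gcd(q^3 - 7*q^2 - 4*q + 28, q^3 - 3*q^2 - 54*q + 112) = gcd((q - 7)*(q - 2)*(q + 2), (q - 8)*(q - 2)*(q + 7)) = q - 2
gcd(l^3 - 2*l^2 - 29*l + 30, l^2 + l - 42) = l - 6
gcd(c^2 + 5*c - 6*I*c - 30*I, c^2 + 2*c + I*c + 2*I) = 1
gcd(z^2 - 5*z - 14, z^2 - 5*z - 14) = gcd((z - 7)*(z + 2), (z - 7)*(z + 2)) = z^2 - 5*z - 14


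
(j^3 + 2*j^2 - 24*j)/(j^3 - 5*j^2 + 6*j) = (j^2 + 2*j - 24)/(j^2 - 5*j + 6)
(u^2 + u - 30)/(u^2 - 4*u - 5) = (u + 6)/(u + 1)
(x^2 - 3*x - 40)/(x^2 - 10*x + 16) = (x + 5)/(x - 2)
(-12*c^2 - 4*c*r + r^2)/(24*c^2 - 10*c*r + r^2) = (2*c + r)/(-4*c + r)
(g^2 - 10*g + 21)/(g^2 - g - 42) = (g - 3)/(g + 6)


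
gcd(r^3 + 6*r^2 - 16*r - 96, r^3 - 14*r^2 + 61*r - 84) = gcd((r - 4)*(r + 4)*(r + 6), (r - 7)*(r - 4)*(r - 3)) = r - 4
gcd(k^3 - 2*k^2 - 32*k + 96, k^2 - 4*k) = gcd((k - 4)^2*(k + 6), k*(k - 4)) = k - 4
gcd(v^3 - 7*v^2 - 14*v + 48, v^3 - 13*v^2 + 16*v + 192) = v^2 - 5*v - 24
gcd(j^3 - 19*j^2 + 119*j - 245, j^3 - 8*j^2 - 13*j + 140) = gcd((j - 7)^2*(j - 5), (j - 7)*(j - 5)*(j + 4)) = j^2 - 12*j + 35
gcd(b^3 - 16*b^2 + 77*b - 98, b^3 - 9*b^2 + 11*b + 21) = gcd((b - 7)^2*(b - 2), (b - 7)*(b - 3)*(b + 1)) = b - 7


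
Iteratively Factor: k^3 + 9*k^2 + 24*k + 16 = (k + 4)*(k^2 + 5*k + 4) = (k + 4)^2*(k + 1)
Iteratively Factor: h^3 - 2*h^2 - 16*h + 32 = (h - 4)*(h^2 + 2*h - 8) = (h - 4)*(h - 2)*(h + 4)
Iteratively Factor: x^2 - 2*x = (x)*(x - 2)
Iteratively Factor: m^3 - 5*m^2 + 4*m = (m)*(m^2 - 5*m + 4) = m*(m - 1)*(m - 4)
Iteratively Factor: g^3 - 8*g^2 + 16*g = (g)*(g^2 - 8*g + 16) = g*(g - 4)*(g - 4)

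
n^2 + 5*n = n*(n + 5)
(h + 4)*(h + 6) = h^2 + 10*h + 24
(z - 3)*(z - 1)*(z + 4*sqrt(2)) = z^3 - 4*z^2 + 4*sqrt(2)*z^2 - 16*sqrt(2)*z + 3*z + 12*sqrt(2)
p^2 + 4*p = p*(p + 4)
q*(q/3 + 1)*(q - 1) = q^3/3 + 2*q^2/3 - q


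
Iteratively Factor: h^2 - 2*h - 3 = (h - 3)*(h + 1)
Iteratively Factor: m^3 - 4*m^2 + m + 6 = (m - 2)*(m^2 - 2*m - 3) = (m - 3)*(m - 2)*(m + 1)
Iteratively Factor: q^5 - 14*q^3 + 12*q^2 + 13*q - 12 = (q + 4)*(q^4 - 4*q^3 + 2*q^2 + 4*q - 3) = (q - 1)*(q + 4)*(q^3 - 3*q^2 - q + 3) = (q - 1)*(q + 1)*(q + 4)*(q^2 - 4*q + 3) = (q - 1)^2*(q + 1)*(q + 4)*(q - 3)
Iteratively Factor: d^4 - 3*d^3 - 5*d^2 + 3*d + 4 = (d + 1)*(d^3 - 4*d^2 - d + 4) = (d - 4)*(d + 1)*(d^2 - 1) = (d - 4)*(d - 1)*(d + 1)*(d + 1)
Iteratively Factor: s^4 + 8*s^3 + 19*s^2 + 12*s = (s + 4)*(s^3 + 4*s^2 + 3*s) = s*(s + 4)*(s^2 + 4*s + 3) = s*(s + 3)*(s + 4)*(s + 1)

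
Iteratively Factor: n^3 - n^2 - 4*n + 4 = (n - 1)*(n^2 - 4) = (n - 2)*(n - 1)*(n + 2)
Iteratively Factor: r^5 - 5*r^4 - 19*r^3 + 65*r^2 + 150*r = (r + 3)*(r^4 - 8*r^3 + 5*r^2 + 50*r) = (r - 5)*(r + 3)*(r^3 - 3*r^2 - 10*r) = (r - 5)*(r + 2)*(r + 3)*(r^2 - 5*r) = r*(r - 5)*(r + 2)*(r + 3)*(r - 5)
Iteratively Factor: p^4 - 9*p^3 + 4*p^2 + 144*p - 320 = (p - 4)*(p^3 - 5*p^2 - 16*p + 80) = (p - 4)*(p + 4)*(p^2 - 9*p + 20) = (p - 5)*(p - 4)*(p + 4)*(p - 4)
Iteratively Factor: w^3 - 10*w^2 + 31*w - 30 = (w - 5)*(w^2 - 5*w + 6) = (w - 5)*(w - 2)*(w - 3)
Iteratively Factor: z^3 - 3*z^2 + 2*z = (z - 2)*(z^2 - z) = z*(z - 2)*(z - 1)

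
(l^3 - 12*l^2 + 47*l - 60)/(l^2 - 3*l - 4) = (l^2 - 8*l + 15)/(l + 1)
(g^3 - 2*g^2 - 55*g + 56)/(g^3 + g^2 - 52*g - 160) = (g^2 + 6*g - 7)/(g^2 + 9*g + 20)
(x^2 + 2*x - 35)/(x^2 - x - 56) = (x - 5)/(x - 8)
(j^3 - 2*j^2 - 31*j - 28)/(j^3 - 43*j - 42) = (j + 4)/(j + 6)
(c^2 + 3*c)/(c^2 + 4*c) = (c + 3)/(c + 4)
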